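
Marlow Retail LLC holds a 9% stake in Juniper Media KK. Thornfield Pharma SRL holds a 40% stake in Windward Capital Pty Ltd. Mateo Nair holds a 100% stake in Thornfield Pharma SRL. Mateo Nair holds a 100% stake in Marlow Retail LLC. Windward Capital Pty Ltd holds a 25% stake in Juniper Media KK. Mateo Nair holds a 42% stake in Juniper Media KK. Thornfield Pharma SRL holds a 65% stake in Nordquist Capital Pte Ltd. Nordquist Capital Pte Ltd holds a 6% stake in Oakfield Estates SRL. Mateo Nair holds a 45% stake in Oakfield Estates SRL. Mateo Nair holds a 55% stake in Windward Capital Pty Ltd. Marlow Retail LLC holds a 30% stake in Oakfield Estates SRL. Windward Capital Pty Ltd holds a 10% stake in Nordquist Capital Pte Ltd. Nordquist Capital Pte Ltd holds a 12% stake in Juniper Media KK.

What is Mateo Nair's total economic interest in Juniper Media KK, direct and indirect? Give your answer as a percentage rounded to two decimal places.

Mateo reaches Juniper along 7 paths.
Direct stake: 42% = 42%.
Via Windward: 55% × 25% = 13.75%.
Via Thornfield → Windward: 100% × 40% × 25% = 10%.
Via Marlow: 100% × 9% = 9%.
Via Windward → Nordquist: 55% × 10% × 12% = 0.66%.
Via Thornfield → Windward → Nordquist: 100% × 40% × 10% × 12% = 0.48%.
Via Thornfield → Nordquist: 100% × 65% × 12% = 7.8%.
Total: 42% + 13.75% + 10% + 9% + 0.66% + 0.48% + 7.8% = 83.69%.

83.69%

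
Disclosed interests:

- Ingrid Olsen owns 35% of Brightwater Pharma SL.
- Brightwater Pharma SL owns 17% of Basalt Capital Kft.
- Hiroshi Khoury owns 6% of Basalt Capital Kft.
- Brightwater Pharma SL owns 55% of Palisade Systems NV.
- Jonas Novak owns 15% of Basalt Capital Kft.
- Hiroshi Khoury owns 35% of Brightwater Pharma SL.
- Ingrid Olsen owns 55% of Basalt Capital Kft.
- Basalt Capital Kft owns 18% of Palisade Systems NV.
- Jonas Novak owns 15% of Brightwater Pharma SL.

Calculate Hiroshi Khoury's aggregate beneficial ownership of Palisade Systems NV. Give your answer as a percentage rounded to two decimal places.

21.40%

Hiroshi reaches Palisade along 3 paths.
Via Brightwater → Basalt: 35% × 17% × 18% = 1.071%.
Via Basalt: 6% × 18% = 1.08%.
Via Brightwater: 35% × 55% = 19.25%.
Total: 1.071% + 1.08% + 19.25% = 21.401%.
Rounded: 21.40%.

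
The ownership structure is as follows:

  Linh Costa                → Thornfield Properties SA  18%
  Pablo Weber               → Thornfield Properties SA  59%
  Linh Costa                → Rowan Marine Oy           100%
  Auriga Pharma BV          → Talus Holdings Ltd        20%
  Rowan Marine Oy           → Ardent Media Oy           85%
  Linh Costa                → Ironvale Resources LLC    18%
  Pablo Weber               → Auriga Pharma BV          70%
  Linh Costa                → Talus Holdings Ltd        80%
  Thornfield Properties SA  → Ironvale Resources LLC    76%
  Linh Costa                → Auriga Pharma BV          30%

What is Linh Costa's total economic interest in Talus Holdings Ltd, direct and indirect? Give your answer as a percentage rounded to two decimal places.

Linh reaches Talus along 2 paths.
Via Auriga: 30% × 20% = 6%.
Direct stake: 80% = 80%.
Total: 6% + 80% = 86%.
Rounded: 86.00%.

86.00%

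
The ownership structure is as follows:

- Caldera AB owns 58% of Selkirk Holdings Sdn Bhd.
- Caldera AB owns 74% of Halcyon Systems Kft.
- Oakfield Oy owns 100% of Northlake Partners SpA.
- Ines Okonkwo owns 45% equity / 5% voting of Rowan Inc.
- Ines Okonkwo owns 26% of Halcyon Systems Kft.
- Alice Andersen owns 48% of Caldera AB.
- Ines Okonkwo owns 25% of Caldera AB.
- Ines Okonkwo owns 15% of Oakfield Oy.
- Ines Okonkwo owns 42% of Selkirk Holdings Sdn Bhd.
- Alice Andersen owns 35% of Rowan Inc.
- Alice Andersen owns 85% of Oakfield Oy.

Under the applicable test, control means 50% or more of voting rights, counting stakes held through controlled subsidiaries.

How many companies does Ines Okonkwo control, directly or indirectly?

0

Ines's largest direct stake is 42% in Selkirk, which does not meet the threshold.
Ines controls 0 companies.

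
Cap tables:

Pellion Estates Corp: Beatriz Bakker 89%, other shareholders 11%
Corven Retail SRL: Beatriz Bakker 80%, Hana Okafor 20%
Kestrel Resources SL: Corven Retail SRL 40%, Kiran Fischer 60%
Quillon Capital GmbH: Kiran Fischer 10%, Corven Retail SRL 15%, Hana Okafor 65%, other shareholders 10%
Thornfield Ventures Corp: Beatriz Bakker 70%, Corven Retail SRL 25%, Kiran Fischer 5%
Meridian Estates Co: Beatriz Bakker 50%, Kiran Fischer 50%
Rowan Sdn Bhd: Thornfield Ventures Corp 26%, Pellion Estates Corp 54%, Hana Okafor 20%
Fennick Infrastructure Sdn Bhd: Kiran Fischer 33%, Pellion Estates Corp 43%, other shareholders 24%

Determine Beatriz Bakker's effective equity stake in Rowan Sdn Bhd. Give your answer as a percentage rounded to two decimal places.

71.46%

Beatriz reaches Rowan along 3 paths.
Via Thornfield: 70% × 26% = 18.2%.
Via Corven → Thornfield: 80% × 25% × 26% = 5.2%.
Via Pellion: 89% × 54% = 48.06%.
Total: 18.2% + 5.2% + 48.06% = 71.46%.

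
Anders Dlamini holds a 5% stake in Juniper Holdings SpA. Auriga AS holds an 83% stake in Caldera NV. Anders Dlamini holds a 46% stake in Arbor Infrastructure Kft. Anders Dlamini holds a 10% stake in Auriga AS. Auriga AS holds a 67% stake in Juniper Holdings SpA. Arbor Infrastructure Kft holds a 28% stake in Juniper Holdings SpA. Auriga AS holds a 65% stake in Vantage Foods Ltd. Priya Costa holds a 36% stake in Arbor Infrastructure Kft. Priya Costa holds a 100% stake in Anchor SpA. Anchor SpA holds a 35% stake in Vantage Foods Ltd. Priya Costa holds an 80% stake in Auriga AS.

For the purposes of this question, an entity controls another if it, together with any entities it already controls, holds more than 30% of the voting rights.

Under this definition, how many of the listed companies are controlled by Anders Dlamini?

Anders holds 46% of Arbor, so Anders controls Arbor.
Anders and Arbor together hold 5% + 28% = 33% of Juniper, so Anders controls Juniper.
No other company's threshold is met.
Anders controls 2 companies.

2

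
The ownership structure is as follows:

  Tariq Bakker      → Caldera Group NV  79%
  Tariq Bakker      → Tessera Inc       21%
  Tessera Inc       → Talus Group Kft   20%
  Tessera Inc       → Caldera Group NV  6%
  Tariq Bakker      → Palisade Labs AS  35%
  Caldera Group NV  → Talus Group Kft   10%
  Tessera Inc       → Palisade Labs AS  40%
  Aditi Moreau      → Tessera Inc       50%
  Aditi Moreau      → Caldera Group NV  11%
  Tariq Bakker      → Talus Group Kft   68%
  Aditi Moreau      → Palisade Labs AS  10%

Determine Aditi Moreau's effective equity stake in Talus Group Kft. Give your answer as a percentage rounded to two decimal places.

Aditi reaches Talus along 3 paths.
Via Tessera → Caldera: 50% × 6% × 10% = 0.3%.
Via Caldera: 11% × 10% = 1.1%.
Via Tessera: 50% × 20% = 10%.
Total: 0.3% + 1.1% + 10% = 11.4%.
Rounded: 11.40%.

11.40%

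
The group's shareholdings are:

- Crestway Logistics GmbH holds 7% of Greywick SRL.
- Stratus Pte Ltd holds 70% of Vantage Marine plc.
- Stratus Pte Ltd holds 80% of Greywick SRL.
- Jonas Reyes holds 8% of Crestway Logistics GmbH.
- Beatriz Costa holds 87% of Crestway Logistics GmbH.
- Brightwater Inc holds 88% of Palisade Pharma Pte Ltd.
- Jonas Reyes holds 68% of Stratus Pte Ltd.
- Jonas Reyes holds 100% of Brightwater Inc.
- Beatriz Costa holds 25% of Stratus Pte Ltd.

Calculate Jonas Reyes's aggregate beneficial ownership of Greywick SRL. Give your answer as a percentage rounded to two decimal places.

54.96%

Jonas reaches Greywick along 2 paths.
Via Crestway: 8% × 7% = 0.56%.
Via Stratus: 68% × 80% = 54.4%.
Total: 0.56% + 54.4% = 54.96%.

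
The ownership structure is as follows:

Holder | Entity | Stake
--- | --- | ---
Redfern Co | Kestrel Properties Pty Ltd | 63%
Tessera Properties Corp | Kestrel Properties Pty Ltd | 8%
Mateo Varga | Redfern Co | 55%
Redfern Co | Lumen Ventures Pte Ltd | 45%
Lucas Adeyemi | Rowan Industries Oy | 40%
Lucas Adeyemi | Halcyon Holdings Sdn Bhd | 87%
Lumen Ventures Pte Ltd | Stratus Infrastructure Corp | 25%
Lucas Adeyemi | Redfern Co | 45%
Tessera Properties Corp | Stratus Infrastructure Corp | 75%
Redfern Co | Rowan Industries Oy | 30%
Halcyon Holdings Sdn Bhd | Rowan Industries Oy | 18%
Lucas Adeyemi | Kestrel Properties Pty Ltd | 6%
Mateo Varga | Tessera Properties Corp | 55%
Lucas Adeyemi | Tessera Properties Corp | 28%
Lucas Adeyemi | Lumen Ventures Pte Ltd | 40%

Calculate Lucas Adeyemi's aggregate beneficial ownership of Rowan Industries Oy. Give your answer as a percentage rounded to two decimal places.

Lucas reaches Rowan along 3 paths.
Direct stake: 40% = 40%.
Via Redfern: 45% × 30% = 13.5%.
Via Halcyon: 87% × 18% = 15.66%.
Total: 40% + 13.5% + 15.66% = 69.16%.

69.16%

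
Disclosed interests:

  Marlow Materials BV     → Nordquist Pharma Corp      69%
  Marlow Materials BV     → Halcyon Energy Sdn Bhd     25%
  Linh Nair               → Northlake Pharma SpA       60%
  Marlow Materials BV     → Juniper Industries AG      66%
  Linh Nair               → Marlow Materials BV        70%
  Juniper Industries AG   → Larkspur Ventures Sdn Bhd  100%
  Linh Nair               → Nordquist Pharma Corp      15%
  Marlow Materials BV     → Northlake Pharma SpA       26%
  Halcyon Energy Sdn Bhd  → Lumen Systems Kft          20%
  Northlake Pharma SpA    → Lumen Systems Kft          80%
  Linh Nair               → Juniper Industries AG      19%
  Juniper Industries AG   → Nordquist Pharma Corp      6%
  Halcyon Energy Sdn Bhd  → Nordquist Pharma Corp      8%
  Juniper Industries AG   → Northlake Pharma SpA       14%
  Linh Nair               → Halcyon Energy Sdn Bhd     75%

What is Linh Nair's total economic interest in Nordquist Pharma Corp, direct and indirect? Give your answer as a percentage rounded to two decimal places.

Linh reaches Nordquist along 6 paths.
Via Halcyon: 75% × 8% = 6%.
Via Marlow → Halcyon: 70% × 25% × 8% = 1.4%.
Via Marlow: 70% × 69% = 48.3%.
Direct stake: 15% = 15%.
Via Juniper: 19% × 6% = 1.14%.
Via Marlow → Juniper: 70% × 66% × 6% = 2.772%.
Total: 6% + 1.4% + 48.3% + 15% + 1.14% + 2.772% = 74.612%.
Rounded: 74.61%.

74.61%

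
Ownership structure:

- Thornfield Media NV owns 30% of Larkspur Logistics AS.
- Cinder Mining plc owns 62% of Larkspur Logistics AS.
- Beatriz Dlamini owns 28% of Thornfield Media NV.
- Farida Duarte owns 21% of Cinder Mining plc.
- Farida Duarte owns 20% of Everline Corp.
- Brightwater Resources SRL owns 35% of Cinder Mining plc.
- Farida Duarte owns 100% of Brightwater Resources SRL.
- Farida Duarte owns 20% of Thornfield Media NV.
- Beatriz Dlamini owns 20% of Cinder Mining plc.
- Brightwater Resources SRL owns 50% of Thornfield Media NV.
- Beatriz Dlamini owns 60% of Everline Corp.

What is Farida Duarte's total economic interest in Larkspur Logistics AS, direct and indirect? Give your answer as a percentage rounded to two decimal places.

Farida reaches Larkspur along 4 paths.
Via Cinder: 21% × 62% = 13.02%.
Via Brightwater → Cinder: 100% × 35% × 62% = 21.7%.
Via Brightwater → Thornfield: 100% × 50% × 30% = 15%.
Via Thornfield: 20% × 30% = 6%.
Total: 13.02% + 21.7% + 15% + 6% = 55.72%.

55.72%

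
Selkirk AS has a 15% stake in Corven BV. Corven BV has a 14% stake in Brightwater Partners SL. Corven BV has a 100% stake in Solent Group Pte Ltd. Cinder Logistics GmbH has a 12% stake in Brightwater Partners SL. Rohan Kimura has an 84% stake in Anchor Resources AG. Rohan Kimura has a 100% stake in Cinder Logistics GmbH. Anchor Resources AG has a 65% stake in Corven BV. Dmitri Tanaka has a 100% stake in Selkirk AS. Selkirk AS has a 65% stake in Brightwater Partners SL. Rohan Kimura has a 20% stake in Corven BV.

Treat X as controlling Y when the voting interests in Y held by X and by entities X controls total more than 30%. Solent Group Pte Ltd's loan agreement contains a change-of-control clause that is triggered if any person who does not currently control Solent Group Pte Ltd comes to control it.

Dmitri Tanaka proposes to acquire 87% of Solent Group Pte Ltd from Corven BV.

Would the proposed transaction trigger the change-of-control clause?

The purchase adds only to Dmitri's holdings (Corven's stake shrinks), so Dmitri is the only person who could newly come to control Solent.
Dmitri holds 100% of Selkirk, so Dmitri controls Selkirk.
Selkirk holds 65% of Brightwater, so Dmitri controls Brightwater.
Neither Dmitri nor any entity Dmitri controls holds any voting interest in Solent.
So before the transaction, Dmitri does not control Solent.
After the purchase, Dmitri holds 87% of Solent directly, and Corven's stake falls to 13%.
Dmitri holds 87% of Solent, so Dmitri controls Solent.
Dmitri did not control Solent before and does after, so the clause is triggered.

Yes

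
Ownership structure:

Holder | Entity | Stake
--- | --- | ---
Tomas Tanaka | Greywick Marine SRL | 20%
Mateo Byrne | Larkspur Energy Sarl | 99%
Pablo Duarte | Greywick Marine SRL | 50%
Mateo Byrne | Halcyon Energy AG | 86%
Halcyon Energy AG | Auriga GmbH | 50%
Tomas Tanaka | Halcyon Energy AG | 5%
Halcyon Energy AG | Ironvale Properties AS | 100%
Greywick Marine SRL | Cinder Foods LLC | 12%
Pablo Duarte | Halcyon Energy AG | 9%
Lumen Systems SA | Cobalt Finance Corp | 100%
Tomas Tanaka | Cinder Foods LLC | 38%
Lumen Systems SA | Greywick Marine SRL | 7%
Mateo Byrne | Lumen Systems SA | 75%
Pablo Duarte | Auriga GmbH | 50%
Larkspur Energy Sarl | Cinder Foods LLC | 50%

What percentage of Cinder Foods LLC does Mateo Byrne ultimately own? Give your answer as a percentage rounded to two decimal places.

50.13%

Mateo reaches Cinder along 2 paths.
Via Lumen → Greywick: 75% × 7% × 12% = 0.63%.
Via Larkspur: 99% × 50% = 49.5%.
Total: 0.63% + 49.5% = 50.13%.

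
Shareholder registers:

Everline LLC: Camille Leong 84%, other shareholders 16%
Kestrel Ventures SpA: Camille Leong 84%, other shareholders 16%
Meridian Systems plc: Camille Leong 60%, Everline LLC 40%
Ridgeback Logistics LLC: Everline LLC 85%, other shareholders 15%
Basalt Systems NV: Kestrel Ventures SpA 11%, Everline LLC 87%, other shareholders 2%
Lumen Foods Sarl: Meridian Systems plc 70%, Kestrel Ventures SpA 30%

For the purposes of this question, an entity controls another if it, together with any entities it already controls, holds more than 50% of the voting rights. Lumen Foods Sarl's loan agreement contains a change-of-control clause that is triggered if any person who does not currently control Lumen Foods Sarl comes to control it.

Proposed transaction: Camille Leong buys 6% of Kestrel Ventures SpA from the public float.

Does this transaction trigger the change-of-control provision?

No

The purchase changes only Camille's holdings, so Camille is the only person who could newly come to control Lumen.
Camille holds 84% of Kestrel, so Camille controls Kestrel.
Camille holds 84% of Everline, so Camille controls Everline.
Camille and Everline together hold 60% + 40% = 100% of Meridian, so Camille controls Meridian.
Meridian and Kestrel together hold 70% + 30% = 100% of Lumen, so Camille controls Lumen.
So Camille already controls Lumen before the transaction.
After the purchase, Camille's direct stake in Kestrel rises to 84% + 6% = 90%.
Camille controlled Lumen already, so this is not a new person acquiring control; every other person's position is unchanged or reduced.
No new person acquires control, so the clause is not triggered.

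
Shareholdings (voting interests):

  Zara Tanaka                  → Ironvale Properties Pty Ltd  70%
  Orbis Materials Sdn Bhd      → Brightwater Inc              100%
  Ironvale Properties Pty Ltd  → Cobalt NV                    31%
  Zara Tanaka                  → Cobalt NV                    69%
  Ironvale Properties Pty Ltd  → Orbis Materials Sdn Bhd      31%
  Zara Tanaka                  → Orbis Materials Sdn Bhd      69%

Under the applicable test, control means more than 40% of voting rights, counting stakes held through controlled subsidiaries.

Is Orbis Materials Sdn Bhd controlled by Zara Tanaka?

Yes

Zara holds 70% of Ironvale, so Zara controls Ironvale.
Ironvale and Zara together hold 31% + 69% = 100% of Orbis, so Zara controls Orbis.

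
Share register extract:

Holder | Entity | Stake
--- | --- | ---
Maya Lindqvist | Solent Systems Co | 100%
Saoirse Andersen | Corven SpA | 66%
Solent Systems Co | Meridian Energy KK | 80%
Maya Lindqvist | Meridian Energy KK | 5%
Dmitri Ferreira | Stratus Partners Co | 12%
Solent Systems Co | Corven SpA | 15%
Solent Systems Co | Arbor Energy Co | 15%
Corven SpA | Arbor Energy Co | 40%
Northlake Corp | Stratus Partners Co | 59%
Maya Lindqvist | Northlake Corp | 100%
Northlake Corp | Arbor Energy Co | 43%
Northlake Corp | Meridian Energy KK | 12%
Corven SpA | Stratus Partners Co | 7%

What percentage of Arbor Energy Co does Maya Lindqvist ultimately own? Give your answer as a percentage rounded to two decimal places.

64.00%

Maya reaches Arbor along 3 paths.
Via Northlake: 100% × 43% = 43%.
Via Solent → Corven: 100% × 15% × 40% = 6%.
Via Solent: 100% × 15% = 15%.
Total: 43% + 6% + 15% = 64%.
Rounded: 64.00%.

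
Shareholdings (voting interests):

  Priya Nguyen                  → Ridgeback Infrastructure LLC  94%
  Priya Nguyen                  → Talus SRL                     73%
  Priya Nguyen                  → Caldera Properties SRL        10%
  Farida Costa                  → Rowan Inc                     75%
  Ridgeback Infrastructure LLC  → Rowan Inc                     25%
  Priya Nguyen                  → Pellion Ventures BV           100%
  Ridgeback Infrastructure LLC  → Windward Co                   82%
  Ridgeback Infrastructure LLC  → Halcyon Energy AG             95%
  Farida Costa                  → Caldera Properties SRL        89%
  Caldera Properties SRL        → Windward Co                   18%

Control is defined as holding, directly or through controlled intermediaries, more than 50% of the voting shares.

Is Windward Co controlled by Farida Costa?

No

Farida holds 89% of Caldera, so Farida controls Caldera.
Farida holds 75% of Rowan, so Farida controls Rowan.
In Windward, Farida's side holds only 18%, not > 50%.
So Farida does not control Windward.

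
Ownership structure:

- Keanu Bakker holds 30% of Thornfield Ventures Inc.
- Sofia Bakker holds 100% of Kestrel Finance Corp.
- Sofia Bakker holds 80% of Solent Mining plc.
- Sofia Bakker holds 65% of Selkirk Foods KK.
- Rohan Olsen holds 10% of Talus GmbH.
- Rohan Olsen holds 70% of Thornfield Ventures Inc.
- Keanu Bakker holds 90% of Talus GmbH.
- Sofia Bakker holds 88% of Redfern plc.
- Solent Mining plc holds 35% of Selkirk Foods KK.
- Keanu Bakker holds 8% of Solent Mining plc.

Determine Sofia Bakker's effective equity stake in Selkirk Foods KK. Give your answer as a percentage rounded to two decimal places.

Sofia reaches Selkirk along 2 paths.
Direct stake: 65% = 65%.
Via Solent: 80% × 35% = 28%.
Total: 65% + 28% = 93%.
Rounded: 93.00%.

93.00%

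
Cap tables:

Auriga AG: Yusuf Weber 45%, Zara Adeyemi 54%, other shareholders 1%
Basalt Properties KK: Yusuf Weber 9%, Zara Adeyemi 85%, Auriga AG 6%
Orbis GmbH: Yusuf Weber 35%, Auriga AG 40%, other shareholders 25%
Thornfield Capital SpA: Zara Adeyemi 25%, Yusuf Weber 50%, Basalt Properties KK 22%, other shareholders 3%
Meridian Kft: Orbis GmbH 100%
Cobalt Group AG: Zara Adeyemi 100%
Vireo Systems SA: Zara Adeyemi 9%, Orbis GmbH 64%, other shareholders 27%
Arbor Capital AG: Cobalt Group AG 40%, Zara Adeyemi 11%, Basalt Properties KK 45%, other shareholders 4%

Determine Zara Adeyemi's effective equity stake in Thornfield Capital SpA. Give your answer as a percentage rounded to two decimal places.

44.41%

Zara reaches Thornfield along 3 paths.
Direct stake: 25% = 25%.
Via Basalt: 85% × 22% = 18.7%.
Via Auriga → Basalt: 54% × 6% × 22% = 0.7128%.
Total: 25% + 18.7% + 0.7128% = 44.4128%.
Rounded: 44.41%.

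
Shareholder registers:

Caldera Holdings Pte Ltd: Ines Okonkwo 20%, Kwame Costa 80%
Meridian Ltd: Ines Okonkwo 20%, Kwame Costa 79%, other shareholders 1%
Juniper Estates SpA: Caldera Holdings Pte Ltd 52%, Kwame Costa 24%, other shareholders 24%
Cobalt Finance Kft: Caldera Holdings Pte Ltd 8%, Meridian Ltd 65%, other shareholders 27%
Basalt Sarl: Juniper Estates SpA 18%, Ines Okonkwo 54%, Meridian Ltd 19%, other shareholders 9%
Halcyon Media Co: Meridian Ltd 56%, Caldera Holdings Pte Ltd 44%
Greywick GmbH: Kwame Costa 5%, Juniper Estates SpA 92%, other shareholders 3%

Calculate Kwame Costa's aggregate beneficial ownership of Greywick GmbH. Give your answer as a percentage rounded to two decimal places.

Kwame reaches Greywick along 3 paths.
Direct stake: 5% = 5%.
Via Caldera → Juniper: 80% × 52% × 92% = 38.272%.
Via Juniper: 24% × 92% = 22.08%.
Total: 5% + 38.272% + 22.08% = 65.352%.
Rounded: 65.35%.

65.35%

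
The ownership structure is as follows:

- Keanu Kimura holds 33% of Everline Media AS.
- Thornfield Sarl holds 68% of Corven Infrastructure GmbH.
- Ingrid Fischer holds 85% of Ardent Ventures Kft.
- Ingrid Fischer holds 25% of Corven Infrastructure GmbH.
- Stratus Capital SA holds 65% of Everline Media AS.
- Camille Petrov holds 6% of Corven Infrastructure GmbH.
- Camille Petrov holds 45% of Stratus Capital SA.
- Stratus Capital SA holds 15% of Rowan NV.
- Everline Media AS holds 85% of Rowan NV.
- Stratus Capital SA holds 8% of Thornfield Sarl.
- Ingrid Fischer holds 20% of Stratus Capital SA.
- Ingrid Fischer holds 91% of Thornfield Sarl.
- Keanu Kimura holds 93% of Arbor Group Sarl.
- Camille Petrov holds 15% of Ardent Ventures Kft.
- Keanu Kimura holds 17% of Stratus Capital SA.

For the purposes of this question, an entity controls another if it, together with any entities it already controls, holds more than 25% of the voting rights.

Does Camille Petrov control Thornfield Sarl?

No

Camille holds 45% of Stratus, so Camille controls Stratus.
Stratus holds 65% of Everline, so Camille controls Everline.
Everline and Stratus together hold 85% + 15% = 100% of Rowan, so Camille controls Rowan.
In Thornfield, Camille's side holds only 8%, not > 25%.
So Camille does not control Thornfield.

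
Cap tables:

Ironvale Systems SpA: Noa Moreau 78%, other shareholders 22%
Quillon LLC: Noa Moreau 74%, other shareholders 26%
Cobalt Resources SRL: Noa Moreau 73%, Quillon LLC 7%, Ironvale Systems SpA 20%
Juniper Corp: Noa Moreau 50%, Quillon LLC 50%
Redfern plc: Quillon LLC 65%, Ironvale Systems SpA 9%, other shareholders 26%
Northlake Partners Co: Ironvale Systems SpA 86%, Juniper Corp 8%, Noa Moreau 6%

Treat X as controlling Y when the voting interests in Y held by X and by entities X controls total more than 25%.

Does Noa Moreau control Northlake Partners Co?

Yes

Noa holds 78% of Ironvale, so Noa controls Ironvale.
Noa holds 74% of Quillon, so Noa controls Quillon.
Noa and Quillon together hold 50% + 50% = 100% of Juniper, so Noa controls Juniper.
Ironvale and Juniper and Noa together hold 86% + 8% + 6% = 100% of Northlake, so Noa controls Northlake.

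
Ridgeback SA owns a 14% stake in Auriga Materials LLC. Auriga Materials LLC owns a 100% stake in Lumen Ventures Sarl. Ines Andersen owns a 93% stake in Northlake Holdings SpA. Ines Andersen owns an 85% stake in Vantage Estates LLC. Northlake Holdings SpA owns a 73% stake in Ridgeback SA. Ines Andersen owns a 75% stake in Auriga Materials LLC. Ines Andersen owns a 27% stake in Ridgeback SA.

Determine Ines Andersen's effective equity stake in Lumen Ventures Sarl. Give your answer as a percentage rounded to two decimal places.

88.28%

Ines reaches Lumen along 3 paths.
Via Auriga: 75% × 100% = 75%.
Via Northlake → Ridgeback → Auriga: 93% × 73% × 14% × 100% = 9.5046%.
Via Ridgeback → Auriga: 27% × 14% × 100% = 3.78%.
Total: 75% + 9.5046% + 3.78% = 88.2846%.
Rounded: 88.28%.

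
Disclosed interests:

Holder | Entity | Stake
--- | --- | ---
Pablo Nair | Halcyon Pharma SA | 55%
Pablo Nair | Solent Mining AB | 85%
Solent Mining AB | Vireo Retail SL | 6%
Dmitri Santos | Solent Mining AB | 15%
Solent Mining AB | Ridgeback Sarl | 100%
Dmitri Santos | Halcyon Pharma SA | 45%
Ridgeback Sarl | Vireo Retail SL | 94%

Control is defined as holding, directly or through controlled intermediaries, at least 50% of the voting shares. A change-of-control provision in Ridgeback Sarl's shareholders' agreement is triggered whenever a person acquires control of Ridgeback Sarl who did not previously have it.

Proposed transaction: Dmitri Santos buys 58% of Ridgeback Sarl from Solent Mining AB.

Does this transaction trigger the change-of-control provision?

The purchase adds only to Dmitri's holdings (Solent's stake shrinks), so Dmitri is the only person who could newly come to control Ridgeback.
Dmitri's largest direct stake is 45% in Halcyon, which does not meet the threshold, so Dmitri controls no company.
Neither Dmitri nor any entity Dmitri controls holds any voting interest in Ridgeback.
So before the transaction, Dmitri does not control Ridgeback.
After the purchase, Dmitri holds 58% of Ridgeback directly, and Solent's stake falls to 42%.
Dmitri holds 58% of Ridgeback, so Dmitri controls Ridgeback.
Dmitri did not control Ridgeback before and does after, so the clause is triggered.

Yes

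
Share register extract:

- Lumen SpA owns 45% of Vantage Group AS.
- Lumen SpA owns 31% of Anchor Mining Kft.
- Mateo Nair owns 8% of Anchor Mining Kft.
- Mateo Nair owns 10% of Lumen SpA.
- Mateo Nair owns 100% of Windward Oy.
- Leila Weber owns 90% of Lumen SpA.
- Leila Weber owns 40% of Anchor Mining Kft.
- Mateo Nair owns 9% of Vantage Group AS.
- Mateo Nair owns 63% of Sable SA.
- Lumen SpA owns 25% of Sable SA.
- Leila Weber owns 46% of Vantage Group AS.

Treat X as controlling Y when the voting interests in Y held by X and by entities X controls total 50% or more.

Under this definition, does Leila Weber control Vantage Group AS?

Leila holds 90% of Lumen, so Leila controls Lumen.
Leila and Lumen together hold 46% + 45% = 91% of Vantage, so Leila controls Vantage.

Yes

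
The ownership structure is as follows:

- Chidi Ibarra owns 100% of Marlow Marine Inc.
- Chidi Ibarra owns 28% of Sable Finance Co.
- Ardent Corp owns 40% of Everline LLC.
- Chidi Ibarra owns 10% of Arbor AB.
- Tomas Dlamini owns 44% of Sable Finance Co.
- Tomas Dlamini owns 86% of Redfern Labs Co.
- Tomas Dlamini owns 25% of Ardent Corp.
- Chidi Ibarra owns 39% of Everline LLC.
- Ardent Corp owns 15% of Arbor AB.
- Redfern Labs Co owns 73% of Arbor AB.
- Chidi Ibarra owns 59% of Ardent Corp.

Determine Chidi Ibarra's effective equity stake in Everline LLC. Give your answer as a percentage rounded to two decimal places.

62.60%

Chidi reaches Everline along 2 paths.
Direct stake: 39% = 39%.
Via Ardent: 59% × 40% = 23.6%.
Total: 39% + 23.6% = 62.6%.
Rounded: 62.60%.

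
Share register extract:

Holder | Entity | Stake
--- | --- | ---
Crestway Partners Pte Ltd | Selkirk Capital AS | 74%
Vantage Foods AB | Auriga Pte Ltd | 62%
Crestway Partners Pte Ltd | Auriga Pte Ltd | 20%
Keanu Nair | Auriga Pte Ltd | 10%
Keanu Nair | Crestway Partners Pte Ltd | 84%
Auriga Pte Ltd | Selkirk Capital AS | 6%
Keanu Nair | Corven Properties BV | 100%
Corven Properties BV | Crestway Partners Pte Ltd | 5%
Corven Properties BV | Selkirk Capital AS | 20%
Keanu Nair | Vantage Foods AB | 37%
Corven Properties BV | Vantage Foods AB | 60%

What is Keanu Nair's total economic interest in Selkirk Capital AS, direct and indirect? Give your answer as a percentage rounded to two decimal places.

91.14%

Keanu reaches Selkirk along 8 paths.
Via Corven: 100% × 20% = 20%.
Via Crestway: 84% × 74% = 62.16%.
Via Corven → Crestway: 100% × 5% × 74% = 3.7%.
Via Crestway → Auriga: 84% × 20% × 6% = 1.008%.
Via Corven → Crestway → Auriga: 100% × 5% × 20% × 6% = 0.06%.
Via Vantage → Auriga: 37% × 62% × 6% = 1.3764%.
Via Corven → Vantage → Auriga: 100% × 60% × 62% × 6% = 2.232%.
Via Auriga: 10% × 6% = 0.6%.
Total: 20% + 62.16% + 3.7% + 1.008% + 0.06% + 1.3764% + 2.232% + 0.6% = 91.1364%.
Rounded: 91.14%.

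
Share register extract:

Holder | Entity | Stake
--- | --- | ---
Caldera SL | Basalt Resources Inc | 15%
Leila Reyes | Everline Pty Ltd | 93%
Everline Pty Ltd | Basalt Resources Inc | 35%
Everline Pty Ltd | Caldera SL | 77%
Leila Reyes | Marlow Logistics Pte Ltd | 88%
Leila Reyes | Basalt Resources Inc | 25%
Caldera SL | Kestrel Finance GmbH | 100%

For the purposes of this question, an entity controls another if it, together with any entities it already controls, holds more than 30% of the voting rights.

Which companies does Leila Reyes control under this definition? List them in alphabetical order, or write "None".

Leila holds 93% of Everline, so Leila controls Everline.
Everline holds 77% of Caldera, so Leila controls Caldera.
Caldera holds 100% of Kestrel, so Leila controls Kestrel.
Leila holds 88% of Marlow, so Leila controls Marlow.
Leila and Caldera and Everline together hold 25% + 15% + 35% = 75% of Basalt, so Leila controls Basalt.

Basalt Resources Inc, Caldera SL, Everline Pty Ltd, Kestrel Finance GmbH, Marlow Logistics Pte Ltd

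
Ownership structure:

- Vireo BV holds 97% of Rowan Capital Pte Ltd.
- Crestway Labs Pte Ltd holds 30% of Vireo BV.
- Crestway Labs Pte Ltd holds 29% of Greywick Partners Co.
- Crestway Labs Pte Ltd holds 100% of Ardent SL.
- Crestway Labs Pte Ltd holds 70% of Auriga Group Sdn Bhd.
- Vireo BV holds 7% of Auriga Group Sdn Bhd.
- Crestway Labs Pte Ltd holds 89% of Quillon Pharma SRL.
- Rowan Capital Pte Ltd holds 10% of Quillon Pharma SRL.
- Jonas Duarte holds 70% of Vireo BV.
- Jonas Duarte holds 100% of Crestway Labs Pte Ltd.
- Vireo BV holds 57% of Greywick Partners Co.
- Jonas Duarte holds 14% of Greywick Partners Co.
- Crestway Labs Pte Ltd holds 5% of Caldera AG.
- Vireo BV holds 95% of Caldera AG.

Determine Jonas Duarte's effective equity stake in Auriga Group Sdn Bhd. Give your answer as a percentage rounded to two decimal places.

77.00%

Jonas reaches Auriga along 3 paths.
Via Crestway: 100% × 70% = 70%.
Via Crestway → Vireo: 100% × 30% × 7% = 2.1%.
Via Vireo: 70% × 7% = 4.9%.
Total: 70% + 2.1% + 4.9% = 77%.
Rounded: 77.00%.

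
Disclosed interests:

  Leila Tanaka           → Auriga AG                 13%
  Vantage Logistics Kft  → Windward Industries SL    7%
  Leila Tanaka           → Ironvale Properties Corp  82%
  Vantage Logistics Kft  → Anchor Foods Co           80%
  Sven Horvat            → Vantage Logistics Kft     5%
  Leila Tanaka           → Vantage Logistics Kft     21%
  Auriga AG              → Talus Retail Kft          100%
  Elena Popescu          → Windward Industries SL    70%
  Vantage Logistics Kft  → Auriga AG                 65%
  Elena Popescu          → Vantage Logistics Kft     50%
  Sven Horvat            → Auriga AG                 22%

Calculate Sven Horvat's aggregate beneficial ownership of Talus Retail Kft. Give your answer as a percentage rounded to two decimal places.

25.25%

Sven reaches Talus along 2 paths.
Via Auriga: 22% × 100% = 22%.
Via Vantage → Auriga: 5% × 65% × 100% = 3.25%.
Total: 22% + 3.25% = 25.25%.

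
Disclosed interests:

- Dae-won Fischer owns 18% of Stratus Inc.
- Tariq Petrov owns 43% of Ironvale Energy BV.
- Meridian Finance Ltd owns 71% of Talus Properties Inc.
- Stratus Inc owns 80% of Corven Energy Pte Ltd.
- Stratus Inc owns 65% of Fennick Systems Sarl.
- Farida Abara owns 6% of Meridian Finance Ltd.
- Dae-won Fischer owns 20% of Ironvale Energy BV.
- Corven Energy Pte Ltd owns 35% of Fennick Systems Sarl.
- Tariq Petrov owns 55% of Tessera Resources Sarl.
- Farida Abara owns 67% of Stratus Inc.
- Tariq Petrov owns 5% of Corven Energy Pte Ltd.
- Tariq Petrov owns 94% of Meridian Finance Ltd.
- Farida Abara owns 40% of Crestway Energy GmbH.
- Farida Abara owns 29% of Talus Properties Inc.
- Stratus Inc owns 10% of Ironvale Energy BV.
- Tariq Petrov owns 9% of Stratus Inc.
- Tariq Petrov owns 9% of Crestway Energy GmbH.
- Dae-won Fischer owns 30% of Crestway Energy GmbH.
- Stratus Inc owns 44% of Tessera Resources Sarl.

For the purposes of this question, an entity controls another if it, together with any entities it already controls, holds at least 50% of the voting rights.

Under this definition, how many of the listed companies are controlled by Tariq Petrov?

Tariq holds 94% of Meridian, so Tariq controls Meridian.
Tariq holds 55% of Tessera, so Tariq controls Tessera.
Meridian holds 71% of Talus, so Tariq controls Talus.
No other company's threshold is met.
Tariq controls 3 companies.

3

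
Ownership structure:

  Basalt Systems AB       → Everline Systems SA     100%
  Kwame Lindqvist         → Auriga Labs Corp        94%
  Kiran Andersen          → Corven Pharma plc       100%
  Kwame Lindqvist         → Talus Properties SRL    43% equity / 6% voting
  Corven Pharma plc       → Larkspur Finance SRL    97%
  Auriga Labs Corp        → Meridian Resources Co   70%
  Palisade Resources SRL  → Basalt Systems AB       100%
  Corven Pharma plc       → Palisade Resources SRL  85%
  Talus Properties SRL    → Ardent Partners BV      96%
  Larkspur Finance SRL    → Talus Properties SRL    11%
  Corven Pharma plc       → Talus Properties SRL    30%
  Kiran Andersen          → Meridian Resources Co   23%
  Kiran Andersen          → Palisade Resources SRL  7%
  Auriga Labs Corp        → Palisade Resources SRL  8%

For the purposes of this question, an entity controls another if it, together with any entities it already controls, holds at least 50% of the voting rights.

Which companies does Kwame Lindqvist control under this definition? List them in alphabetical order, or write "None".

Kwame holds 94% of Auriga, so Kwame controls Auriga.
Auriga holds 70% of Meridian, so Kwame controls Meridian.
No other company's threshold is met.

Auriga Labs Corp, Meridian Resources Co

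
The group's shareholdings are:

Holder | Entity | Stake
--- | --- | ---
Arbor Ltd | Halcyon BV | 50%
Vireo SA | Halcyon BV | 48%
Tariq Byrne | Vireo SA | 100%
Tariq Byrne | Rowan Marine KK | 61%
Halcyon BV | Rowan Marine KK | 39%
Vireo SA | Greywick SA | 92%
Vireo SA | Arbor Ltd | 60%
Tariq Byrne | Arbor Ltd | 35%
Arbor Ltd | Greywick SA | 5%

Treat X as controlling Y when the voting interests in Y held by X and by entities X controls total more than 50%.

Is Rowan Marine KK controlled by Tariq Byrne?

Tariq holds 100% of Vireo, so Tariq controls Vireo.
Vireo and Tariq together hold 60% + 35% = 95% of Arbor, so Tariq controls Arbor.
Vireo and Arbor together hold 48% + 50% = 98% of Halcyon, so Tariq controls Halcyon.
Tariq and Halcyon together hold 61% + 39% = 100% of Rowan, so Tariq controls Rowan.

Yes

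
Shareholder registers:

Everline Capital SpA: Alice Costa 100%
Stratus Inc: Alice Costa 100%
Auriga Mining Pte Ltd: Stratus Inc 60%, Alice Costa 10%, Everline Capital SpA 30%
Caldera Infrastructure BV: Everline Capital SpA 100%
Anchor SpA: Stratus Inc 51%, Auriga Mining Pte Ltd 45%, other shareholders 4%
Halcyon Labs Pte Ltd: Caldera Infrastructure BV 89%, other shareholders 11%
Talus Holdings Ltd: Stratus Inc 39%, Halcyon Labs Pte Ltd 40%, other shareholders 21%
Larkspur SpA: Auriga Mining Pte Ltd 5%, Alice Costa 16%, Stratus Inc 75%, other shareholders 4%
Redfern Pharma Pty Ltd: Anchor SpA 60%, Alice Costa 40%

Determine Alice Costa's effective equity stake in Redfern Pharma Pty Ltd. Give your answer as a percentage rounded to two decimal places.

97.60%

Alice reaches Redfern along 5 paths.
Via Stratus → Anchor: 100% × 51% × 60% = 30.6%.
Via Stratus → Auriga → Anchor: 100% × 60% × 45% × 60% = 16.2%.
Via Auriga → Anchor: 10% × 45% × 60% = 2.7%.
Via Everline → Auriga → Anchor: 100% × 30% × 45% × 60% = 8.1%.
Direct stake: 40% = 40%.
Total: 30.6% + 16.2% + 2.7% + 8.1% + 40% = 97.6%.
Rounded: 97.60%.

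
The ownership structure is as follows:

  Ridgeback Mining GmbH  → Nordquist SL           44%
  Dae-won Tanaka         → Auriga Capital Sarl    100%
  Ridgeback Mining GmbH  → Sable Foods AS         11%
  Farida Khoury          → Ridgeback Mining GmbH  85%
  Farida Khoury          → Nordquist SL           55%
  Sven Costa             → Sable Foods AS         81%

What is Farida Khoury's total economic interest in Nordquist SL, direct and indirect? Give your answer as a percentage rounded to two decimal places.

92.40%

Farida reaches Nordquist along 2 paths.
Direct stake: 55% = 55%.
Via Ridgeback: 85% × 44% = 37.4%.
Total: 55% + 37.4% = 92.4%.
Rounded: 92.40%.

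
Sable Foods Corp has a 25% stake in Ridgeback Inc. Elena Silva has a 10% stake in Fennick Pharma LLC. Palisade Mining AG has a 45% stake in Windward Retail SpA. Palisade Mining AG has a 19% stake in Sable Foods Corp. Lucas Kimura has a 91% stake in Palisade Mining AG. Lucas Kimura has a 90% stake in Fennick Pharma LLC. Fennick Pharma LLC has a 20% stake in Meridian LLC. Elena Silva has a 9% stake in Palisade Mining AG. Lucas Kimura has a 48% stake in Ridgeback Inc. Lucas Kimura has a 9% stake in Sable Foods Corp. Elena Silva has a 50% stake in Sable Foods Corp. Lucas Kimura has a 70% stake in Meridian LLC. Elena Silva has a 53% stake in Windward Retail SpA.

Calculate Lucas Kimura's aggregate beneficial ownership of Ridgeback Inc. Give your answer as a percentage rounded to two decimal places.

Lucas reaches Ridgeback along 3 paths.
Direct stake: 48% = 48%.
Via Palisade → Sable: 91% × 19% × 25% = 4.3225%.
Via Sable: 9% × 25% = 2.25%.
Total: 48% + 4.3225% + 2.25% = 54.5725%.
Rounded: 54.57%.

54.57%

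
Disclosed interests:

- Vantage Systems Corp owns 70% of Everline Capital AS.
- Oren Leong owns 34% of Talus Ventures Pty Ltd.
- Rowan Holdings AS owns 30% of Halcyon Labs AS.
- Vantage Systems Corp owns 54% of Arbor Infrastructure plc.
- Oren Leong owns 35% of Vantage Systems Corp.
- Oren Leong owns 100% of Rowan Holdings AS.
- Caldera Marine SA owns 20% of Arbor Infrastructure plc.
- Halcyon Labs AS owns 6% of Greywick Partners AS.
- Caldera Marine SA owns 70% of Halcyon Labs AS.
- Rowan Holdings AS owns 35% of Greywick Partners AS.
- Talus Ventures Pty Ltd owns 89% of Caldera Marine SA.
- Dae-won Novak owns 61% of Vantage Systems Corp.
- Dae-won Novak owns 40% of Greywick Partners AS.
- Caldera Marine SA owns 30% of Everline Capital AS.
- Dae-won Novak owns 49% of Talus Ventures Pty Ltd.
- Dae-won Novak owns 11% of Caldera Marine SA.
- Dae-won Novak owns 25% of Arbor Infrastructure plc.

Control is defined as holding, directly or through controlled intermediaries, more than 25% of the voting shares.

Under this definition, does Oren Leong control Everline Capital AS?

Oren holds 35% of Vantage, so Oren controls Vantage.
Oren holds 34% of Talus, so Oren controls Talus.
Talus holds 89% of Caldera, so Oren controls Caldera.
Vantage and Caldera together hold 70% + 30% = 100% of Everline, so Oren controls Everline.

Yes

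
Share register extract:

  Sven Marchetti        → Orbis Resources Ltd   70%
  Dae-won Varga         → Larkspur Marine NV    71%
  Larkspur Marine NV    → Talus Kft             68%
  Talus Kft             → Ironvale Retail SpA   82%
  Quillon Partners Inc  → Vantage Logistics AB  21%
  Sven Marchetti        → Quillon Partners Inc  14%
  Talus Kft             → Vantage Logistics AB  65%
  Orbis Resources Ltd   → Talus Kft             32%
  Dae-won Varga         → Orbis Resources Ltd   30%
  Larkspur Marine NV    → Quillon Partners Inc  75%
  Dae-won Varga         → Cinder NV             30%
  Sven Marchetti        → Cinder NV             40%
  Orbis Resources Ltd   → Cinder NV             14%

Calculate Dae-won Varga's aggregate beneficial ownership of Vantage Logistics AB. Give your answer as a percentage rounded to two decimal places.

48.80%

Dae-won reaches Vantage along 3 paths.
Via Larkspur → Quillon: 71% × 75% × 21% = 11.1825%.
Via Larkspur → Talus: 71% × 68% × 65% = 31.382%.
Via Orbis → Talus: 30% × 32% × 65% = 6.24%.
Total: 11.1825% + 31.382% + 6.24% = 48.8045%.
Rounded: 48.80%.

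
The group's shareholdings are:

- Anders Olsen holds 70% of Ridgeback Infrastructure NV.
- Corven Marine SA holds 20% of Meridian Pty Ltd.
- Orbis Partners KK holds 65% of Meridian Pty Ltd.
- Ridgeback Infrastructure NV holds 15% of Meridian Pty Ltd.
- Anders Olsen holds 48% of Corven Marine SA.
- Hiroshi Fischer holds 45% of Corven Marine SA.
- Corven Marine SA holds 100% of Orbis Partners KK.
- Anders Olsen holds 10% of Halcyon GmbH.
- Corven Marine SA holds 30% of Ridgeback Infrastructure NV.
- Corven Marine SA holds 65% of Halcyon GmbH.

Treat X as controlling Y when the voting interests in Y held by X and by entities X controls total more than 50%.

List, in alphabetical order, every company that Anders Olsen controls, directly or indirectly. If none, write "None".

Anders holds 70% of Ridgeback, so Anders controls Ridgeback.
No other company's threshold is met.

Ridgeback Infrastructure NV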